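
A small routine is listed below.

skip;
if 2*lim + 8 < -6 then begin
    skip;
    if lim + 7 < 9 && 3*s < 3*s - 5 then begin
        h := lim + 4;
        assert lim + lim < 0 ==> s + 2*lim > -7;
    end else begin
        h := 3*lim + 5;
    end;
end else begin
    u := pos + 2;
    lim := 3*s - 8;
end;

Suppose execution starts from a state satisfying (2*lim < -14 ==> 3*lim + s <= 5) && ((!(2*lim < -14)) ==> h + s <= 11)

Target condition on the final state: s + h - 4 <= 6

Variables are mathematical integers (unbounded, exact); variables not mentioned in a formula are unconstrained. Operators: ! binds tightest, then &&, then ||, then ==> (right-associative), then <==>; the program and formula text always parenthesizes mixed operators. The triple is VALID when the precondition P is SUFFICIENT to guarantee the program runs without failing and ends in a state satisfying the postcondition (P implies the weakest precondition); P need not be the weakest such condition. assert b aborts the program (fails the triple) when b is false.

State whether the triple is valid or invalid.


Working backward. After the program, the postcondition s + h - 4 <= 6 must hold; in canonical form it is h + s <= 10.
Then branch requires 3*lim + s <= 5; else branch requires h + s <= 10.
Before the if: (2*lim < -14 ==> 3*lim + s <= 5) && ((!(2*lim < -14)) ==> h + s <= 10)
Before skip: (2*lim < -14 ==> 3*lim + s <= 5) && ((!(2*lim < -14)) ==> h + s <= 10)
The weakest precondition is (2*lim < -14 ==> 3*lim + s <= 5) && ((!(2*lim < -14)) ==> h + s <= 10).
Check whether (2*lim < -14 ==> 3*lim + s <= 5) && ((!(2*lim < -14)) ==> h + s <= 11) implies it.
Countermodel: at the initial state h = 11, lim = -7, s = 0, the precondition holds but the weakest precondition fails.
Answer: invalid


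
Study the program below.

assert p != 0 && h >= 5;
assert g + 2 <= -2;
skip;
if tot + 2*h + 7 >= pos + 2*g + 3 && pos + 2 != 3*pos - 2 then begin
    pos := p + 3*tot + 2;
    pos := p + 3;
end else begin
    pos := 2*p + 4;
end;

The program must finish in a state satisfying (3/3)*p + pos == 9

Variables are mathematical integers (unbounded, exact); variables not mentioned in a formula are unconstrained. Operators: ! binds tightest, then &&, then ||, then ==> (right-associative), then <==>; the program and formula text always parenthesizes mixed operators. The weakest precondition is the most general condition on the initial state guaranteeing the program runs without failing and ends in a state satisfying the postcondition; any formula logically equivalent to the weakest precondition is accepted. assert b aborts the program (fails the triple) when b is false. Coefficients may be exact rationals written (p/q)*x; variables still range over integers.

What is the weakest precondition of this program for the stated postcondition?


Working backward. After the program, the postcondition (3/3)*p + pos == 9 must hold; in canonical form it is p + pos == 9.
Then branch requires 2*p == 6; else branch requires 3*p == 5.
Before the if: ((2*h + tot >= 2*g + pos - 4 && 2*pos != 4) ==> 2*p == 6) && ((!(2*h + tot >= 2*g + pos - 4 && 2*pos != 4)) ==> 3*p == 5)
Before skip: ((2*h + tot >= 2*g + pos - 4 && 2*pos != 4) ==> 2*p == 6) && ((!(2*h + tot >= 2*g + pos - 4 && 2*pos != 4)) ==> 3*p == 5)
Before assert g + 2 <= -2: g <= -4 && ((2*h + tot >= 2*g + pos - 4 && 2*pos != 4) ==> 2*p == 6) && ((!(2*h + tot >= 2*g + pos - 4 && 2*pos != 4)) ==> 3*p == 5)
Before assert p != 0 && h >= 5: p != 0 && h >= 5 && g <= -4 && ((2*h + tot >= 2*g + pos - 4 && 2*pos != 4) ==> 2*p == 6) && ((!(2*h + tot >= 2*g + pos - 4 && 2*pos != 4)) ==> 3*p == 5)
Answer: WP = p != 0 && h >= 5 && g <= -4 && ((2*h + tot >= 2*g + pos - 4 && 2*pos != 4) ==> 2*p == 6) && ((!(2*h + tot >= 2*g + pos - 4 && 2*pos != 4)) ==> 3*p == 5)


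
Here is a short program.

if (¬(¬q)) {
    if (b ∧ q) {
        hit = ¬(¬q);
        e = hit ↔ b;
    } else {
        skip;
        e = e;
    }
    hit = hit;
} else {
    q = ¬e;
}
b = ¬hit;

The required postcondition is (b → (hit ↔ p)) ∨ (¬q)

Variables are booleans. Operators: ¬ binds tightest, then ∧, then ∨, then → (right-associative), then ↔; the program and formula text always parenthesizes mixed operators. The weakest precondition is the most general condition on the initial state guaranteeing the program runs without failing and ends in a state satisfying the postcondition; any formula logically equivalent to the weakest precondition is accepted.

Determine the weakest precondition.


Working backward. After the program, (b → (hit ↔ p)) ∨ (¬q) must hold.
Before b := ¬hit: ((¬hit) → (hit ↔ p)) ∨ (¬q)
Then branch requires ((b ∧ q) → (((¬q) → (q ↔ p)) ∨ (¬q))) ∧ ((¬(b ∧ q)) → (((¬hit) → (hit ↔ p)) ∨ (¬q))); else branch requires ((¬hit) → (hit ↔ p)) ∨ e.
Before the if: (q → (((b ∧ q) → (((¬q) → (q ↔ p)) ∨ (¬q))) ∧ ((¬(b ∧ q)) → (((¬hit) → (hit ↔ p)) ∨ (¬q))))) ∧ ((¬q) → (((¬hit) → (hit ↔ p)) ∨ e))
Answer: WP = (q → (((b ∧ q) → (((¬q) → (q ↔ p)) ∨ (¬q))) ∧ ((¬(b ∧ q)) → (((¬hit) → (hit ↔ p)) ∨ (¬q))))) ∧ ((¬q) → (((¬hit) → (hit ↔ p)) ∨ e))


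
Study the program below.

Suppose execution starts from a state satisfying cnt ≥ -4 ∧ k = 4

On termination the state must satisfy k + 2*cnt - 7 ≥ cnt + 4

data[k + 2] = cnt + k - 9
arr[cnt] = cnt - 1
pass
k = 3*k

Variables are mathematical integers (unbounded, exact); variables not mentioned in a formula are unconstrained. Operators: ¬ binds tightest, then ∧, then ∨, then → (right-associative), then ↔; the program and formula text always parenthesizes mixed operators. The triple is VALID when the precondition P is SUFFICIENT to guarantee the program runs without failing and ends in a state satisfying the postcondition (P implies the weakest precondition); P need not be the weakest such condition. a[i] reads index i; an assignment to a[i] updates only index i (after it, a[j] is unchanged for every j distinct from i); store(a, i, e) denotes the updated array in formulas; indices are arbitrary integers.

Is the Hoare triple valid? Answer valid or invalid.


Working backward. After the program, the postcondition k + 2*cnt - 7 ≥ cnt + 4 must hold; in canonical form it is cnt + k ≥ 11.
Before k := 3*k: cnt + 3*k ≥ 11
Before skip: cnt + 3*k ≥ 11
Before arr[cnt] := cnt - 1: cnt + 3*k ≥ 11
Before data[k + 2] := cnt + k - 9: cnt + 3*k ≥ 11
The weakest precondition is cnt + 3*k ≥ 11.
Check whether cnt ≥ -4 ∧ k = 4 implies it.
Countermodel: at the initial state cnt = -4, k = 4, the precondition holds but the weakest precondition fails.
Answer: invalid


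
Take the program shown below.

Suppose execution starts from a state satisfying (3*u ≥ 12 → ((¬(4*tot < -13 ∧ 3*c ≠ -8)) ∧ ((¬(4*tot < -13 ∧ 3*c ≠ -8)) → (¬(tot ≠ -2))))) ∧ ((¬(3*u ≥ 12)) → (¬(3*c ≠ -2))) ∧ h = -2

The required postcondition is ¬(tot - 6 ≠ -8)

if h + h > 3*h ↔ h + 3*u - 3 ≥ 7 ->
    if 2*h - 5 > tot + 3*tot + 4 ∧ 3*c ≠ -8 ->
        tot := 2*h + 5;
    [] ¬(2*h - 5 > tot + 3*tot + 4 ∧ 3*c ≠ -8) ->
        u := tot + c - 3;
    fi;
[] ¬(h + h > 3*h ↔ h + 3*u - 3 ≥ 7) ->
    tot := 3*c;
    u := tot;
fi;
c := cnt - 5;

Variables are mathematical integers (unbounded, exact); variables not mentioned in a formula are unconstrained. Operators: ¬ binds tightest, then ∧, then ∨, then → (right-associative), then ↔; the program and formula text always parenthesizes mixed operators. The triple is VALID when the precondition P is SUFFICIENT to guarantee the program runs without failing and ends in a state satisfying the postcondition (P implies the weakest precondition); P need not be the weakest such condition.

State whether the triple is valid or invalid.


Working backward. After the program, the postcondition ¬(tot - 6 ≠ -8) must hold; in canonical form it is ¬(tot ≠ -2).
Before c := cnt - 5: ¬(tot ≠ -2)
Then branch requires ((2*h > 4*tot + 9 ∧ 3*c ≠ -8) → (¬(2*h ≠ -7))) ∧ ((¬(2*h > 4*tot + 9 ∧ 3*c ≠ -8)) → (¬(tot ≠ -2))); else branch requires ¬(3*c ≠ -2).
Before the if: ((h < 0 ↔ h + 3*u ≥ 10) → (((2*h > 4*tot + 9 ∧ 3*c ≠ -8) → (¬(2*h ≠ -7))) ∧ ((¬(2*h > 4*tot + 9 ∧ 3*c ≠ -8)) → (¬(tot ≠ -2))))) ∧ ((¬(h < 0 ↔ h + 3*u ≥ 10)) → (¬(3*c ≠ -2)))
The weakest precondition is ((h < 0 ↔ h + 3*u ≥ 10) → (((2*h > 4*tot + 9 ∧ 3*c ≠ -8) → (¬(2*h ≠ -7))) ∧ ((¬(2*h > 4*tot + 9 ∧ 3*c ≠ -8)) → (¬(tot ≠ -2))))) ∧ ((¬(h < 0 ↔ h + 3*u ≥ 10)) → (¬(3*c ≠ -2))).
Check whether (3*u ≥ 12 → ((¬(4*tot < -13 ∧ 3*c ≠ -8)) ∧ ((¬(4*tot < -13 ∧ 3*c ≠ -8)) → (¬(tot ≠ -2))))) ∧ ((¬(3*u ≥ 12)) → (¬(3*c ≠ -2))) ∧ h = -2 implies it.
Every state satisfying the precondition satisfies the weakest precondition: the implication holds.
Answer: valid


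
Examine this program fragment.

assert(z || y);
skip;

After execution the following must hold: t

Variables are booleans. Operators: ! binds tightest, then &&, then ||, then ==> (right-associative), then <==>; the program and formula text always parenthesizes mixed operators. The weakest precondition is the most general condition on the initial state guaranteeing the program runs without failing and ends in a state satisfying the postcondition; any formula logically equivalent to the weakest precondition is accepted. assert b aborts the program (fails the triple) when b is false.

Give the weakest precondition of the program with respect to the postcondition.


Working backward. After the program, t must hold.
Before skip: t
Before assert z || y: (z || y) && t
Answer: WP = (z || y) && t


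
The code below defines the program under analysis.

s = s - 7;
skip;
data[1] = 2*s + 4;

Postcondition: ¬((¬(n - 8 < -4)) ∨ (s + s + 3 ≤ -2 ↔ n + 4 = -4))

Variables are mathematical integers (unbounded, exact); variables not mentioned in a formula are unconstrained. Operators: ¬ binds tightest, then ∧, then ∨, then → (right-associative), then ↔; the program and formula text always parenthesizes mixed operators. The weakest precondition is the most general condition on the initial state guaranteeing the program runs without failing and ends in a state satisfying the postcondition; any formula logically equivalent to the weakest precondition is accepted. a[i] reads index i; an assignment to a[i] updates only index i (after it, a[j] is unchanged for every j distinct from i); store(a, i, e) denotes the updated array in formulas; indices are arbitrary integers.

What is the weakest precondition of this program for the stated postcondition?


Working backward. After the program, the postcondition ¬((¬(n - 8 < -4)) ∨ (s + s + 3 ≤ -2 ↔ n + 4 = -4)) must hold; in canonical form it is ¬((¬(n < 4)) ∨ (2*s ≤ -5 ↔ n = -8)).
Before data[1] := 2*s + 4: ¬((¬(n < 4)) ∨ (2*s ≤ -5 ↔ n = -8))
Before skip: ¬((¬(n < 4)) ∨ (2*s ≤ -5 ↔ n = -8))
Before s := s - 7: ¬((¬(n < 4)) ∨ (2*s ≤ 9 ↔ n = -8))
Answer: WP = ¬((¬(n < 4)) ∨ (2*s ≤ 9 ↔ n = -8))


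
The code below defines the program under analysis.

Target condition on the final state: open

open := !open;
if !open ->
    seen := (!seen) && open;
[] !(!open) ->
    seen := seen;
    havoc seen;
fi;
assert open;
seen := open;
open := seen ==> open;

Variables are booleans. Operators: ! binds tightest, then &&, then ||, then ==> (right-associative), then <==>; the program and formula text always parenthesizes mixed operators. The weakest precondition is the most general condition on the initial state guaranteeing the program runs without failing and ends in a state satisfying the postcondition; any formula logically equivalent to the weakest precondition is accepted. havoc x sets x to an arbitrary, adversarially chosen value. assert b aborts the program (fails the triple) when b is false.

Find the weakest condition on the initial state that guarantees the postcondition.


Working backward. After the program, open must hold.
Before open := seen ==> open: seen ==> open
Before seen := open: true
Before assert open: open
Then branch requires open; else branch requires open.
Before the if: (!open) ==> open
Before open := !open: open ==> (!open)
Answer: WP = open ==> (!open)


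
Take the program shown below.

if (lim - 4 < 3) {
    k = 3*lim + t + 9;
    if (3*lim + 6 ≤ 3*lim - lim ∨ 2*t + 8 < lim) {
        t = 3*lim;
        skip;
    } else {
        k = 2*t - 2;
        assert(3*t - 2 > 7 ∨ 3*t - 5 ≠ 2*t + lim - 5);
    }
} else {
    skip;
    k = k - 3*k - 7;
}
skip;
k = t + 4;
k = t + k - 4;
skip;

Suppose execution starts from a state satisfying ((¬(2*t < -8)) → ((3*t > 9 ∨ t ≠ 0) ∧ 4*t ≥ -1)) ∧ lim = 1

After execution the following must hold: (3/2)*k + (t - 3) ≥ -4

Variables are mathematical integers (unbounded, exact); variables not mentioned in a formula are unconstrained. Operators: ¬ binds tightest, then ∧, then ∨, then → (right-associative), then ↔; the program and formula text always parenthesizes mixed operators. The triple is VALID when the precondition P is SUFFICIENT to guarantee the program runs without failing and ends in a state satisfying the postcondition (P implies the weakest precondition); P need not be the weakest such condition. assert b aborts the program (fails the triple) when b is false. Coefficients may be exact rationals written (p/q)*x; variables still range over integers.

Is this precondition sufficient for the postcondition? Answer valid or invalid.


Working backward. After the program, the postcondition (3/2)*k + (t - 3) ≥ -4 must hold; in canonical form it is (3/2)*k + t ≥ -1.
Before skip: (3/2)*k + t ≥ -1
Before k := t + k - 4: (3/2)*k + (5/2)*t ≥ 5
Before k := t + 4: 4*t ≥ -1
Before skip: 4*t ≥ -1
Then branch requires ((lim ≤ -6 ∨ 2*t < lim - 8) → 12*lim ≥ -1) ∧ ((¬(lim ≤ -6 ∨ 2*t < lim - 8)) → ((3*t > 9 ∨ t ≠ lim) ∧ 4*t ≥ -1)); else branch requires 4*t ≥ -1.
Before the if: (lim < 7 → (((lim ≤ -6 ∨ 2*t < lim - 8) → 12*lim ≥ -1) ∧ ((¬(lim ≤ -6 ∨ 2*t < lim - 8)) → ((3*t > 9 ∨ t ≠ lim) ∧ 4*t ≥ -1)))) ∧ ((¬(lim < 7)) → 4*t ≥ -1)
The weakest precondition is (lim < 7 → (((lim ≤ -6 ∨ 2*t < lim - 8) → 12*lim ≥ -1) ∧ ((¬(lim ≤ -6 ∨ 2*t < lim - 8)) → ((3*t > 9 ∨ t ≠ lim) ∧ 4*t ≥ -1)))) ∧ ((¬(lim < 7)) → 4*t ≥ -1).
Check whether ((¬(2*t < -8)) → ((3*t > 9 ∨ t ≠ 0) ∧ 4*t ≥ -1)) ∧ lim = 1 implies it.
Countermodel: at the initial state lim = 1, t = 1, the precondition holds but the weakest precondition fails.
Answer: invalid


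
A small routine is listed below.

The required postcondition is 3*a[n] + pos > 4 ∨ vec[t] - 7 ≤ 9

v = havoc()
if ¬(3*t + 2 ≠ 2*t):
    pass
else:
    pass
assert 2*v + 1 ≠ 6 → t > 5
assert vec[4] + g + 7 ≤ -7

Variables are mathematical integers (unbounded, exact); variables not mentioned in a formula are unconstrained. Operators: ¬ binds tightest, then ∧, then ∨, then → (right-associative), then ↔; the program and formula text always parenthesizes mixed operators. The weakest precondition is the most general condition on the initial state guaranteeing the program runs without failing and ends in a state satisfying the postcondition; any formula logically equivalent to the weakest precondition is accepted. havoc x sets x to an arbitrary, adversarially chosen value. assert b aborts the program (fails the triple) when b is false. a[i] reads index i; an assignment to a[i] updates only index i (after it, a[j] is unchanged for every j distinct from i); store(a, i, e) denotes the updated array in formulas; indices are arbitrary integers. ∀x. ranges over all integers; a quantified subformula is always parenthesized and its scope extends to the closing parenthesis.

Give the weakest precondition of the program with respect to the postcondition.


Working backward. After the program, the postcondition 3*a[n] + pos > 4 ∨ vec[t] - 7 ≤ 9 must hold; in canonical form it is 3*a[n] + pos > 4 ∨ vec[t] ≤ 16.
Before assert vec[4] + g + 7 ≤ -7: vec[4] + g ≤ -14 ∧ (3*a[n] + pos > 4 ∨ vec[t] ≤ 16)
Before assert 2*v + 1 ≠ 6 → t > 5: (2*v ≠ 5 → t > 5) ∧ vec[4] + g ≤ -14 ∧ (3*a[n] + pos > 4 ∨ vec[t] ≤ 16)
Then branch requires (2*v ≠ 5 → t > 5) ∧ vec[4] + g ≤ -14 ∧ (3*a[n] + pos > 4 ∨ vec[t] ≤ 16); else branch requires (2*v ≠ 5 → t > 5) ∧ vec[4] + g ≤ -14 ∧ (3*a[n] + pos > 4 ∨ vec[t] ≤ 16).
Before the if: ((¬(t ≠ -2)) → ((2*v ≠ 5 → t > 5) ∧ vec[4] + g ≤ -14 ∧ (3*a[n] + pos > 4 ∨ vec[t] ≤ 16))) ∧ (t ≠ -2 → ((2*v ≠ 5 → t > 5) ∧ vec[4] + g ≤ -14 ∧ (3*a[n] + pos > 4 ∨ vec[t] ≤ 16)))
Before havoc v: ∀v_1. (((¬(t ≠ -2)) → ((2*v_1 ≠ 5 → t > 5) ∧ vec[4] + g ≤ -14 ∧ (3*a[n] + pos > 4 ∨ vec[t] ≤ 16))) ∧ (t ≠ -2 → ((2*v_1 ≠ 5 → t > 5) ∧ vec[4] + g ≤ -14 ∧ (3*a[n] + pos > 4 ∨ vec[t] ≤ 16))))
Answer: WP = ∀v_1. (((¬(t ≠ -2)) → ((2*v_1 ≠ 5 → t > 5) ∧ vec[4] + g ≤ -14 ∧ (3*a[n] + pos > 4 ∨ vec[t] ≤ 16))) ∧ (t ≠ -2 → ((2*v_1 ≠ 5 → t > 5) ∧ vec[4] + g ≤ -14 ∧ (3*a[n] + pos > 4 ∨ vec[t] ≤ 16))))


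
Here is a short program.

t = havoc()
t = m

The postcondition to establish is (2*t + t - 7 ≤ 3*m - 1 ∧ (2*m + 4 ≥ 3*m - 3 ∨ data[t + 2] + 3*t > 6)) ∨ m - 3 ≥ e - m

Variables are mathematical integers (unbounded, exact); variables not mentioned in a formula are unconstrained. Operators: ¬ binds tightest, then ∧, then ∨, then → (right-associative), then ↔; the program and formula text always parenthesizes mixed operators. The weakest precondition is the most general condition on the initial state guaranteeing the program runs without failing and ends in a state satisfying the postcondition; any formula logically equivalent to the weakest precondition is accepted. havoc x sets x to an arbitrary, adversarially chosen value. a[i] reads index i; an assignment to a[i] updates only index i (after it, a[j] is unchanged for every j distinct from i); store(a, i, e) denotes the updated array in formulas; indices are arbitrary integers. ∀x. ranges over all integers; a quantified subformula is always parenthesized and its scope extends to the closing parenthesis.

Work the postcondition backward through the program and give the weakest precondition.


Working backward. After the program, the postcondition (2*t + t - 7 ≤ 3*m - 1 ∧ (2*m + 4 ≥ 3*m - 3 ∨ data[t + 2] + 3*t > 6)) ∨ m - 3 ≥ e - m must hold; in canonical form it is (3*t ≤ 3*m + 6 ∧ (m ≤ 7 ∨ data[t + 2] + 3*t > 6)) ∨ 2*m ≥ e + 3.
Before t := m: m ≤ 7 ∨ data[m + 2] + 3*m > 6 ∨ 2*m ≥ e + 3
Before havoc t: m ≤ 7 ∨ data[m + 2] + 3*m > 6 ∨ 2*m ≥ e + 3
Answer: WP = m ≤ 7 ∨ data[m + 2] + 3*m > 6 ∨ 2*m ≥ e + 3


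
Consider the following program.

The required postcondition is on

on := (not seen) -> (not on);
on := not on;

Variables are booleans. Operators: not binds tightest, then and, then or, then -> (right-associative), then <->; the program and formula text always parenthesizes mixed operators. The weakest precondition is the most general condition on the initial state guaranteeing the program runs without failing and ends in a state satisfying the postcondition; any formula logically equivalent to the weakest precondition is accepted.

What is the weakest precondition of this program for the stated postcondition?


Working backward. After the program, on must hold.
Before on := not on: not on
Before on := (not seen) -> (not on): not ((not seen) -> (not on))
Answer: WP = not ((not seen) -> (not on))


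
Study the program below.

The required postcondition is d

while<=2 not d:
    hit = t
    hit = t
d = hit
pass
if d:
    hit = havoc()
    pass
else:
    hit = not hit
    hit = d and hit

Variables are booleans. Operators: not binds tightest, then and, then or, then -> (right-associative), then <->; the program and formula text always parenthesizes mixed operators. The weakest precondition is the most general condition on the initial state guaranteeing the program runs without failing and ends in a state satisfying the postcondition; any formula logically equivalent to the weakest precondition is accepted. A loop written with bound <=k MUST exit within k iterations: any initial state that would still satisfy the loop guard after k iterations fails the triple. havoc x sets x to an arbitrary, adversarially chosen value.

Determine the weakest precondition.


Working backward. After the program, d must hold.
Then branch requires d; else branch requires d.
Before the if: (not d) -> d
Before skip: (not d) -> d
Before d := hit: (not hit) -> hit
Before the loop (bound <=2), unroll the exhaustion recursion (WP_0 = exit-now case; WP_j = one more guarded iteration, up to j = 2):
  WP_0: d and ((not hit) -> hit)
  WP_1: ((not d) -> (d and ((not t) -> t))) and (d -> ((not hit) -> hit))
  WP_2: ((not d) -> (((not d) -> (d and ((not t) -> t))) and (d -> ((not t) -> t)))) and (d -> ((not hit) -> hit))
So before the loop: ((not d) -> (((not d) -> (d and ((not t) -> t))) and (d -> ((not t) -> t)))) and (d -> ((not hit) -> hit))
Answer: WP = ((not d) -> (((not d) -> (d and ((not t) -> t))) and (d -> ((not t) -> t)))) and (d -> ((not hit) -> hit))


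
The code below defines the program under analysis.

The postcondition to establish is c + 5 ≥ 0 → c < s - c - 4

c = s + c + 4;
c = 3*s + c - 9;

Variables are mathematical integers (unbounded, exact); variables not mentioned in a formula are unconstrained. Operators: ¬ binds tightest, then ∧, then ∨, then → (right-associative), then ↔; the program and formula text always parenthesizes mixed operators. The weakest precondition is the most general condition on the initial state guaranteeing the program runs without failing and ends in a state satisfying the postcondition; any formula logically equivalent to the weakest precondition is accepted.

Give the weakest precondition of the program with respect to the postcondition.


Working backward. After the program, the postcondition c + 5 ≥ 0 → c < s - c - 4 must hold; in canonical form it is c ≥ -5 → 2*c < s - 4.
Before c := 3*s + c - 9: c + 3*s ≥ 4 → 2*c + 5*s < 14
Before c := s + c + 4: c + 4*s ≥ 0 → 2*c + 7*s < 6
Answer: WP = c + 4*s ≥ 0 → 2*c + 7*s < 6


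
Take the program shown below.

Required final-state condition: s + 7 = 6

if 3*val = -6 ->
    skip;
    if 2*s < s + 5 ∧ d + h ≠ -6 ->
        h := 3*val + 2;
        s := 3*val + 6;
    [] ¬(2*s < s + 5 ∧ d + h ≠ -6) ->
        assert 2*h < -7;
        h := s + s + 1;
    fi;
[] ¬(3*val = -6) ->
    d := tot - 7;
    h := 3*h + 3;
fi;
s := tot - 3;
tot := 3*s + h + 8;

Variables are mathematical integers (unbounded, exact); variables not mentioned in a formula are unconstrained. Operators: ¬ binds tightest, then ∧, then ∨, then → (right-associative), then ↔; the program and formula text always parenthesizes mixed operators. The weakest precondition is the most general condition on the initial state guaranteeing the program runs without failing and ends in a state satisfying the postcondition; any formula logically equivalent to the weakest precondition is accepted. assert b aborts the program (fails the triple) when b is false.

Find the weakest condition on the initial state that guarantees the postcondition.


Working backward. After the program, the postcondition s + 7 = 6 must hold; in canonical form it is s = -1.
Before tot := 3*s + h + 8: s = -1
Before s := tot - 3: tot = 2
Then branch requires ((s < 5 ∧ d + h ≠ -6) → tot = 2) ∧ ((¬(s < 5 ∧ d + h ≠ -6)) → (2*h < -7 ∧ tot = 2)); else branch requires tot = 2.
Before the if: (3*val = -6 → (((s < 5 ∧ d + h ≠ -6) → tot = 2) ∧ ((¬(s < 5 ∧ d + h ≠ -6)) → (2*h < -7 ∧ tot = 2)))) ∧ ((¬(3*val = -6)) → tot = 2)
Answer: WP = (3*val = -6 → (((s < 5 ∧ d + h ≠ -6) → tot = 2) ∧ ((¬(s < 5 ∧ d + h ≠ -6)) → (2*h < -7 ∧ tot = 2)))) ∧ ((¬(3*val = -6)) → tot = 2)


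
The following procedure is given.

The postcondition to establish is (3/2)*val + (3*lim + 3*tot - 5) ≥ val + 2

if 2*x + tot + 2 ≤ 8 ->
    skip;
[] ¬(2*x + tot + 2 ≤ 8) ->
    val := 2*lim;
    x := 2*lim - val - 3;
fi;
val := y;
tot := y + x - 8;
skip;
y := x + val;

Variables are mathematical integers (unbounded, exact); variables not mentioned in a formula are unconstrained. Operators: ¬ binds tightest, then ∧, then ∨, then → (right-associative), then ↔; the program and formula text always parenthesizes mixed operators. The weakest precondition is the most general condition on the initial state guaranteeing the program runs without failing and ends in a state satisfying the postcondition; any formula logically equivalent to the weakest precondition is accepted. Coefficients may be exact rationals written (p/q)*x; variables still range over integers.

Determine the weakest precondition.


Working backward. After the program, the postcondition (3/2)*val + (3*lim + 3*tot - 5) ≥ val + 2 must hold; in canonical form it is 3*lim + 3*tot + (1/2)*val ≥ 7.
Before y := x + val: 3*lim + 3*tot + (1/2)*val ≥ 7
Before skip: 3*lim + 3*tot + (1/2)*val ≥ 7
Before tot := y + x - 8: 3*lim + (1/2)*val + 3*x + 3*y ≥ 31
Before val := y: 3*lim + 3*x + (7/2)*y ≥ 31
Then branch requires 3*lim + 3*x + (7/2)*y ≥ 31; else branch requires 3*lim + (7/2)*y ≥ 40.
Before the if: (tot + 2*x ≤ 6 → 3*lim + 3*x + (7/2)*y ≥ 31) ∧ ((¬(tot + 2*x ≤ 6)) → 3*lim + (7/2)*y ≥ 40)
Answer: WP = (tot + 2*x ≤ 6 → 3*lim + 3*x + (7/2)*y ≥ 31) ∧ ((¬(tot + 2*x ≤ 6)) → 3*lim + (7/2)*y ≥ 40)


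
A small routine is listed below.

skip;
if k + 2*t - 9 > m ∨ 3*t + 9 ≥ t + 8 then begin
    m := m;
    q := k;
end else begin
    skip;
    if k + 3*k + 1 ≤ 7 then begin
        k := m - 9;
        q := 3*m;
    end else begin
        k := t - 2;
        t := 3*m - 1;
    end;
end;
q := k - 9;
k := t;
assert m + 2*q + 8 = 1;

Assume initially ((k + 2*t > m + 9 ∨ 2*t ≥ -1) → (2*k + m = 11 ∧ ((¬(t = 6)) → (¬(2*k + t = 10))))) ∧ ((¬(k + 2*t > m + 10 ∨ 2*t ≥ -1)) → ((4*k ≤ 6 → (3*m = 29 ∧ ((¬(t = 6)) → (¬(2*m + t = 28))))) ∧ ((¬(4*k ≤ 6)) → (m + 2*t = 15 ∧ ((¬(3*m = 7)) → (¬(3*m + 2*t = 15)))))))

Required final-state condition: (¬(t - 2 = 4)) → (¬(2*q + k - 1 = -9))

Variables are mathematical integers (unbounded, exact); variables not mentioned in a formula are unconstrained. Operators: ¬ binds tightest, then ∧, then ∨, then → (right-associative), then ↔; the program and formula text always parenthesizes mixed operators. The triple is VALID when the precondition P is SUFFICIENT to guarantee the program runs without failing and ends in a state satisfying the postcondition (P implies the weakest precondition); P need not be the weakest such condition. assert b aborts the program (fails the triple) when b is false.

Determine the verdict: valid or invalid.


Working backward. After the program, the postcondition (¬(t - 2 = 4)) → (¬(2*q + k - 1 = -9)) must hold; in canonical form it is (¬(t = 6)) → (¬(k + 2*q = -8)).
Before assert m + 2*q + 8 = 1: m + 2*q = -7 ∧ ((¬(t = 6)) → (¬(k + 2*q = -8)))
Before k := t: m + 2*q = -7 ∧ ((¬(t = 6)) → (¬(2*q + t = -8)))
Before q := k - 9: 2*k + m = 11 ∧ ((¬(t = 6)) → (¬(2*k + t = 10)))
Then branch requires 2*k + m = 11 ∧ ((¬(t = 6)) → (¬(2*k + t = 10))); else branch requires (4*k ≤ 6 → (3*m = 29 ∧ ((¬(t = 6)) → (¬(2*m + t = 28))))) ∧ ((¬(4*k ≤ 6)) → (m + 2*t = 15 ∧ ((¬(3*m = 7)) → (¬(3*m + 2*t = 15))))).
Before the if: ((k + 2*t > m + 9 ∨ 2*t ≥ -1) → (2*k + m = 11 ∧ ((¬(t = 6)) → (¬(2*k + t = 10))))) ∧ ((¬(k + 2*t > m + 9 ∨ 2*t ≥ -1)) → ((4*k ≤ 6 → (3*m = 29 ∧ ((¬(t = 6)) → (¬(2*m + t = 28))))) ∧ ((¬(4*k ≤ 6)) → (m + 2*t = 15 ∧ ((¬(3*m = 7)) → (¬(3*m + 2*t = 15)))))))
Before skip: ((k + 2*t > m + 9 ∨ 2*t ≥ -1) → (2*k + m = 11 ∧ ((¬(t = 6)) → (¬(2*k + t = 10))))) ∧ ((¬(k + 2*t > m + 9 ∨ 2*t ≥ -1)) → ((4*k ≤ 6 → (3*m = 29 ∧ ((¬(t = 6)) → (¬(2*m + t = 28))))) ∧ ((¬(4*k ≤ 6)) → (m + 2*t = 15 ∧ ((¬(3*m = 7)) → (¬(3*m + 2*t = 15)))))))
The weakest precondition is ((k + 2*t > m + 9 ∨ 2*t ≥ -1) → (2*k + m = 11 ∧ ((¬(t = 6)) → (¬(2*k + t = 10))))) ∧ ((¬(k + 2*t > m + 9 ∨ 2*t ≥ -1)) → ((4*k ≤ 6 → (3*m = 29 ∧ ((¬(t = 6)) → (¬(2*m + t = 28))))) ∧ ((¬(4*k ≤ 6)) → (m + 2*t = 15 ∧ ((¬(3*m = 7)) → (¬(3*m + 2*t = 15))))))).
Check whether ((k + 2*t > m + 9 ∨ 2*t ≥ -1) → (2*k + m = 11 ∧ ((¬(t = 6)) → (¬(2*k + t = 10))))) ∧ ((¬(k + 2*t > m + 10 ∨ 2*t ≥ -1)) → ((4*k ≤ 6 → (3*m = 29 ∧ ((¬(t = 6)) → (¬(2*m + t = 28))))) ∧ ((¬(4*k ≤ 6)) → (m + 2*t = 15 ∧ ((¬(3*m = 7)) → (¬(3*m + 2*t = 15))))))) implies it.
Every state satisfying the precondition satisfies the weakest precondition: the implication holds.
Answer: valid


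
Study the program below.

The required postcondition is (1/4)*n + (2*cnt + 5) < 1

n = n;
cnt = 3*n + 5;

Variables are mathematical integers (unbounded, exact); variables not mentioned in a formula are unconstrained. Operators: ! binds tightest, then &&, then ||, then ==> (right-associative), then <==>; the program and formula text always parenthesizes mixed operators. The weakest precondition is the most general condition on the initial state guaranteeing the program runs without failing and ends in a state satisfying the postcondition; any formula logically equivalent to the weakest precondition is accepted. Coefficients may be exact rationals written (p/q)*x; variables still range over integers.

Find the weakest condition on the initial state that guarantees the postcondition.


Working backward. After the program, the postcondition (1/4)*n + (2*cnt + 5) < 1 must hold; in canonical form it is 2*cnt + (1/4)*n < -4.
Before cnt := 3*n + 5: (25/4)*n < -14
Before n := n: (25/4)*n < -14
Answer: WP = (25/4)*n < -14


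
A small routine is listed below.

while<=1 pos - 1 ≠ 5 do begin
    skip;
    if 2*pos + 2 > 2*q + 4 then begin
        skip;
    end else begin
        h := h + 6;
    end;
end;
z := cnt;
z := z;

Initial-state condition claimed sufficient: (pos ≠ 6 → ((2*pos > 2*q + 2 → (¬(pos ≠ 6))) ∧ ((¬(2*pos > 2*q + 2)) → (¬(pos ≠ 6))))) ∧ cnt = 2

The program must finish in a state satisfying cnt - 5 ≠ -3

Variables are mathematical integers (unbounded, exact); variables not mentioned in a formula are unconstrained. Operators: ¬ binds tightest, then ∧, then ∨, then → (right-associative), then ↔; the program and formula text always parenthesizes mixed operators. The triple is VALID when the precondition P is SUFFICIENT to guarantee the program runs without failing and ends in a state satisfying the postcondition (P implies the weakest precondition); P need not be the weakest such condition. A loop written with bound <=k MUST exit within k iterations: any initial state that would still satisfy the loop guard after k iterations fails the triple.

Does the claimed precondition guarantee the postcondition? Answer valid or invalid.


Working backward. After the program, the postcondition cnt - 5 ≠ -3 must hold; in canonical form it is cnt ≠ 2.
Before z := z: cnt ≠ 2
Before z := cnt: cnt ≠ 2
Before the loop (bound <=1), unroll the exhaustion recursion (WP_0 = exit-now case; WP_j = one more guarded iteration, up to j = 1):
  WP_0: (¬(pos ≠ 6)) ∧ cnt ≠ 2
  WP_1: (pos ≠ 6 → ((2*pos > 2*q + 2 → ((¬(pos ≠ 6)) ∧ cnt ≠ 2)) ∧ ((¬(2*pos > 2*q + 2)) → ((¬(pos ≠ 6)) ∧ cnt ≠ 2)))) ∧ ((¬(pos ≠ 6)) → cnt ≠ 2)
So before the loop: (pos ≠ 6 → ((2*pos > 2*q + 2 → ((¬(pos ≠ 6)) ∧ cnt ≠ 2)) ∧ ((¬(2*pos > 2*q + 2)) → ((¬(pos ≠ 6)) ∧ cnt ≠ 2)))) ∧ ((¬(pos ≠ 6)) → cnt ≠ 2)
The weakest precondition is (pos ≠ 6 → ((2*pos > 2*q + 2 → ((¬(pos ≠ 6)) ∧ cnt ≠ 2)) ∧ ((¬(2*pos > 2*q + 2)) → ((¬(pos ≠ 6)) ∧ cnt ≠ 2)))) ∧ ((¬(pos ≠ 6)) → cnt ≠ 2).
Check whether (pos ≠ 6 → ((2*pos > 2*q + 2 → (¬(pos ≠ 6))) ∧ ((¬(2*pos > 2*q + 2)) → (¬(pos ≠ 6))))) ∧ cnt = 2 implies it.
Countermodel: at the initial state cnt = 2, pos = 6, q = 0, the precondition holds but the weakest precondition fails.
Answer: invalid


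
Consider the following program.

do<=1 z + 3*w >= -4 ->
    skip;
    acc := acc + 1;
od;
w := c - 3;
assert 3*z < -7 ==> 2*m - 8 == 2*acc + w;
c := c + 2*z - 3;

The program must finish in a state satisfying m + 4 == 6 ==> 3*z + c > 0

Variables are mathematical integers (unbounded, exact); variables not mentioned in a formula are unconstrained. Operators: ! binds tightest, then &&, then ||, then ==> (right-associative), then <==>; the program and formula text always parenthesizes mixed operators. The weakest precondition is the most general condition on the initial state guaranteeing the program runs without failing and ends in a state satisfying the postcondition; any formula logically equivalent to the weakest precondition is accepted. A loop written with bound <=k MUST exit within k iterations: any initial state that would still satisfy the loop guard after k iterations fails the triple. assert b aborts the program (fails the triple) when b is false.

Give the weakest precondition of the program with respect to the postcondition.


Working backward. After the program, the postcondition m + 4 == 6 ==> 3*z + c > 0 must hold; in canonical form it is m == 2 ==> c + 3*z > 0.
Before c := c + 2*z - 3: m == 2 ==> c + 5*z > 3
Before assert 3*z < -7 ==> 2*m - 8 == 2*acc + w: (3*z < -7 ==> 2*m == 2*acc + w + 8) && (m == 2 ==> c + 5*z > 3)
Before w := c - 3: (3*z < -7 ==> 2*m == 2*acc + c + 5) && (m == 2 ==> c + 5*z > 3)
Before the loop (bound <=1), unroll the exhaustion recursion (WP_0 = exit-now case; WP_j = one more guarded iteration, up to j = 1):
  WP_0: (!(3*w + z >= -4)) && (3*z < -7 ==> 2*m == 2*acc + c + 5) && (m == 2 ==> c + 5*z > 3)
  WP_1: (3*w + z >= -4 ==> ((!(3*w + z >= -4)) && (3*z < -7 ==> 2*m == 2*acc + c + 7) && (m == 2 ==> c + 5*z > 3))) && ((!(3*w + z >= -4)) ==> ((3*z < -7 ==> 2*m == 2*acc + c + 5) && (m == 2 ==> c + 5*z > 3)))
So before the loop: (3*w + z >= -4 ==> ((!(3*w + z >= -4)) && (3*z < -7 ==> 2*m == 2*acc + c + 7) && (m == 2 ==> c + 5*z > 3))) && ((!(3*w + z >= -4)) ==> ((3*z < -7 ==> 2*m == 2*acc + c + 5) && (m == 2 ==> c + 5*z > 3)))
Answer: WP = (3*w + z >= -4 ==> ((!(3*w + z >= -4)) && (3*z < -7 ==> 2*m == 2*acc + c + 7) && (m == 2 ==> c + 5*z > 3))) && ((!(3*w + z >= -4)) ==> ((3*z < -7 ==> 2*m == 2*acc + c + 5) && (m == 2 ==> c + 5*z > 3)))


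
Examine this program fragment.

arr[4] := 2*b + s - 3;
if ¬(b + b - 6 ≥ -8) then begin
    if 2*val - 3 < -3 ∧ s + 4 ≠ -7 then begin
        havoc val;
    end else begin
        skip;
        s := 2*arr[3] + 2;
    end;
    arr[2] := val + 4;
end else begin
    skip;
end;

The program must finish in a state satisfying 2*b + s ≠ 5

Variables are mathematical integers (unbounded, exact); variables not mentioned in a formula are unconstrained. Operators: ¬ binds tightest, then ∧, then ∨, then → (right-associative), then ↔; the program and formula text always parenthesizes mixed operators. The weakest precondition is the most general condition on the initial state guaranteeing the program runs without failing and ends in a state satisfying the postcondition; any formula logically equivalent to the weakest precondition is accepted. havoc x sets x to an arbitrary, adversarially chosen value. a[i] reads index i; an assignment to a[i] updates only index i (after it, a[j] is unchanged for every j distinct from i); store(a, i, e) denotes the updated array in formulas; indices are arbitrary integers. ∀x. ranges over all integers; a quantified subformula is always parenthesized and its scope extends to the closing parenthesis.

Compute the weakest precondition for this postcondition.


Working backward. After the program, 2*b + s ≠ 5 must hold.
Then branch requires ((2*val < 0 ∧ s ≠ -11) → 2*b + s ≠ 5) ∧ ((¬(2*val < 0 ∧ s ≠ -11)) → 2*arr[3] + 2*b ≠ 3); else branch requires 2*b + s ≠ 5.
Before the if: ((¬(2*b ≥ -2)) → (((2*val < 0 ∧ s ≠ -11) → 2*b + s ≠ 5) ∧ ((¬(2*val < 0 ∧ s ≠ -11)) → 2*arr[3] + 2*b ≠ 3))) ∧ (2*b ≥ -2 → 2*b + s ≠ 5)
Before arr[4] := 2*b + s - 3: ((¬(2*b ≥ -2)) → (((2*val < 0 ∧ s ≠ -11) → 2*b + s ≠ 5) ∧ ((¬(2*val < 0 ∧ s ≠ -11)) → 2*arr[3] + 2*b ≠ 3))) ∧ (2*b ≥ -2 → 2*b + s ≠ 5)
Answer: WP = ((¬(2*b ≥ -2)) → (((2*val < 0 ∧ s ≠ -11) → 2*b + s ≠ 5) ∧ ((¬(2*val < 0 ∧ s ≠ -11)) → 2*arr[3] + 2*b ≠ 3))) ∧ (2*b ≥ -2 → 2*b + s ≠ 5)


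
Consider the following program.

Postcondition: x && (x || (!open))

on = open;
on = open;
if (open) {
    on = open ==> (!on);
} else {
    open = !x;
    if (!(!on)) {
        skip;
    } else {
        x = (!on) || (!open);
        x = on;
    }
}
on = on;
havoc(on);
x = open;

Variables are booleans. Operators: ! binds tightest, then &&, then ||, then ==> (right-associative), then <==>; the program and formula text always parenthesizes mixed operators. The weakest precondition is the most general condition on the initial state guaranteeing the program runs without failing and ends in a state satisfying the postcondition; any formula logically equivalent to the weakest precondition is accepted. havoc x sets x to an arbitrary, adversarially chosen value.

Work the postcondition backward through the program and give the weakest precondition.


Working backward. After the program, x && (x || (!open)) must hold.
Before x := open: open
Before havoc on: open
Before on := on: open
Then branch requires open; else branch requires (on ==> (!x)) && ((!on) ==> (!x)).
Before the if: (!open) ==> ((on ==> (!x)) && ((!on) ==> (!x)))
Before on := open: (!open) ==> ((open ==> (!x)) && ((!open) ==> (!x)))
Before on := open: (!open) ==> ((open ==> (!x)) && ((!open) ==> (!x)))
Answer: WP = (!open) ==> ((open ==> (!x)) && ((!open) ==> (!x)))


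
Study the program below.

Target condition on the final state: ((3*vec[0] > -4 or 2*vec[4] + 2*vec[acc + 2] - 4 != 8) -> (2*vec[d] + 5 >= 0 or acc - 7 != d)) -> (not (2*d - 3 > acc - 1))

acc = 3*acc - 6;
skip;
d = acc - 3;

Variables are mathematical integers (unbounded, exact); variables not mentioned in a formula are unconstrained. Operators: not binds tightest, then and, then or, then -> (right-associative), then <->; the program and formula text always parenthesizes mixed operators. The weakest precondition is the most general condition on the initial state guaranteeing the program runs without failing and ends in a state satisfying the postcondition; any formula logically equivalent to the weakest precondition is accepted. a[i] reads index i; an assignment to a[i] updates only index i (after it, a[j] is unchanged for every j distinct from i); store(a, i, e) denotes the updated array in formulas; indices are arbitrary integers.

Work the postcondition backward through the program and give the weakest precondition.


Working backward. After the program, the postcondition ((3*vec[0] > -4 or 2*vec[4] + 2*vec[acc + 2] - 4 != 8) -> (2*vec[d] + 5 >= 0 or acc - 7 != d)) -> (not (2*d - 3 > acc - 1)) must hold; in canonical form it is ((3*vec[0] > -4 or 2*vec[acc + 2] + 2*vec[4] != 12) -> (2*vec[d] >= -5 or acc != d + 7)) -> (not (2*d > acc + 2)).
Before d := acc - 3: not (acc > 8)
Before skip: not (acc > 8)
Before acc := 3*acc - 6: not (3*acc > 14)
Answer: WP = not (3*acc > 14)


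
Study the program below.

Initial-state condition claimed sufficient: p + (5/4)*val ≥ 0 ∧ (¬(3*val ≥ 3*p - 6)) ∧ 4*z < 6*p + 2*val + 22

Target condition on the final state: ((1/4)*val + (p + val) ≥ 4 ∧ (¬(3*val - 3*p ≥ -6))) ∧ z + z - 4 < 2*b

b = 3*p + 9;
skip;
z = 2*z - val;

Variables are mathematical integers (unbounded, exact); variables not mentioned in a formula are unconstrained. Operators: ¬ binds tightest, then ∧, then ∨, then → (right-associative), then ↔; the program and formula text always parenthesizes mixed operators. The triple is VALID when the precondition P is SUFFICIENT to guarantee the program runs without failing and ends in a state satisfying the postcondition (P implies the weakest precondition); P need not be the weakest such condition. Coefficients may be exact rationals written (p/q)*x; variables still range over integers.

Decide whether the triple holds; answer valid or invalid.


Working backward. After the program, the postcondition ((1/4)*val + (p + val) ≥ 4 ∧ (¬(3*val - 3*p ≥ -6))) ∧ z + z - 4 < 2*b must hold; in canonical form it is p + (5/4)*val ≥ 4 ∧ (¬(3*val ≥ 3*p - 6)) ∧ 2*z < 2*b + 4.
Before z := 2*z - val: p + (5/4)*val ≥ 4 ∧ (¬(3*val ≥ 3*p - 6)) ∧ 4*z < 2*b + 2*val + 4
Before skip: p + (5/4)*val ≥ 4 ∧ (¬(3*val ≥ 3*p - 6)) ∧ 4*z < 2*b + 2*val + 4
Before b := 3*p + 9: p + (5/4)*val ≥ 4 ∧ (¬(3*val ≥ 3*p - 6)) ∧ 4*z < 6*p + 2*val + 22
The weakest precondition is p + (5/4)*val ≥ 4 ∧ (¬(3*val ≥ 3*p - 6)) ∧ 4*z < 6*p + 2*val + 22.
Check whether p + (5/4)*val ≥ 0 ∧ (¬(3*val ≥ 3*p - 6)) ∧ 4*z < 6*p + 2*val + 22 implies it.
Countermodel: at the initial state p = 3, val = 0, z = 0, the precondition holds but the weakest precondition fails.
Answer: invalid
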